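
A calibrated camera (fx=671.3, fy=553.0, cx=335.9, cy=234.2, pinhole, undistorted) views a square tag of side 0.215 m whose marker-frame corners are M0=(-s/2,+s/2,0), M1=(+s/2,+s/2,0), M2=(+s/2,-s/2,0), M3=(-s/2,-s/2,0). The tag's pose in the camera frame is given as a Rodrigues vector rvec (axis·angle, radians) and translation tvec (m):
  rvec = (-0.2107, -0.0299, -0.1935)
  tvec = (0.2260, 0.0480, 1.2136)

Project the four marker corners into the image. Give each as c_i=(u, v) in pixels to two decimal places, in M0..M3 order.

Intrinsics K: fx=671.3, fy=553.0, cx=335.9, cy=234.2
Marker side s = 0.215 m; corners in marker frame (Z=0):
  M0 = (-0.1075, +0.1075, 0)
  M1 = (+0.1075, +0.1075, 0)
  M2 = (+0.1075, -0.1075, 0)
  M3 = (-0.1075, -0.1075, 0)
rvec = (-0.2107, -0.0299, -0.1935), |rvec| = θ = 0.28763 rad = 16.480°
Rodrigues: sinθ=0.28368, 1−cosθ=0.04108; R = I + sinθ·[k]× + (1−cosθ)·[k]×²:
    [+0.98096 +0.19397 -0.00924]
    [-0.18771 +0.95936 +0.21068]
    [+0.04973 -0.20493 +0.97751]
t = (0.2260, 0.0480, 1.2136) m
M0: Pc = R·M0+t = (+0.14140, +0.17131, +1.18622); u = 671.3·(+0.14140)/1.18622 + 335.9 = 415.9193, v = 553.0·(+0.17131)/1.18622 + 234.2 = 314.0626
M1: Pc = R·M1+t = (+0.35231, +0.13095, +1.19692); u = 671.3·(+0.35231)/1.19692 + 335.9 = 533.4934, v = 553.0·(+0.13095)/1.19692 + 234.2 = 294.7026
M2: Pc = R·M2+t = (+0.31060, -0.07531, +1.24098); u = 671.3·(+0.31060)/1.24098 + 335.9 = 503.9184, v = 553.0·(-0.07531)/1.24098 + 234.2 = 200.6402
M3: Pc = R·M3+t = (+0.09969, -0.03495, +1.23028); u = 671.3·(+0.09969)/1.23028 + 335.9 = 390.2979, v = 553.0·(-0.03495)/1.23028 + 234.2 = 218.4893

c0=(415.92, 314.06) c1=(533.49, 294.70) c2=(503.92, 200.64) c3=(390.30, 218.49)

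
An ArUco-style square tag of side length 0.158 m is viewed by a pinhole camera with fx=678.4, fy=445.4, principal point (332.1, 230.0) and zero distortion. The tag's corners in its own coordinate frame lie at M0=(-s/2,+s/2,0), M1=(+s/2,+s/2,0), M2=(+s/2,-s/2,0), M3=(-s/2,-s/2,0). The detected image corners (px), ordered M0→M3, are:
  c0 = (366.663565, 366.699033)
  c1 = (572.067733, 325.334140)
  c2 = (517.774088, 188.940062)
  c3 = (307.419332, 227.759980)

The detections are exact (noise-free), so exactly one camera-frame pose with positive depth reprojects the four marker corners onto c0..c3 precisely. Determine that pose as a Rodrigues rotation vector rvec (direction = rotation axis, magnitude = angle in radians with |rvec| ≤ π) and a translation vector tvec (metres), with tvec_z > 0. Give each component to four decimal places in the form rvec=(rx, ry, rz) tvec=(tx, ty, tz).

Intrinsics K: fx=678.4, fy=445.4, cx=332.1, cy=230.0
Marker side s = 0.158 m; corners in marker frame (Z=0):
  M0 = (-0.0790, +0.0790, 0)
  M1 = (+0.0790, +0.0790, 0)
  M2 = (+0.0790, -0.0790, 0)
  M3 = (-0.0790, -0.0790, 0)
Detected image corners:
  c0 = (366.663565, 366.699033) px
  c1 = (572.067733, 325.334140) px
  c2 = (517.774088, 188.940062) px
  c3 = (307.419332, 227.759980) px
Planar DLT: solve 8×8 A·h = b for H (H[2,2]=1):
  H  [+1381.28280 +407.63105 +442.45174]
  H  [-212.50653 +901.70931 +277.54556]
  H  [+0.14905 +0.11002 +1.00000]
B = K⁻¹H; ‖b₁‖=2.045259, ‖b₂‖=2.045259; λ = 2/(‖b₁‖+‖b₂‖) = 0.488936, sign → tz>0 ⇒ λ=+0.488936
r₁ = λ·B[:,0] = (+0.95984,-0.27091,+0.07287); r₂ = λ·B[:,1] = (+0.26745,+0.96207,+0.05379)
r₃ = r₁×r₂ = (-0.08468,-0.03214,+0.99589); SVD([r₁ r₂ r₃]) → R = UVᵀ:
  R  [+0.95984 +0.26745 -0.08468]
  R  [-0.27091 +0.96207 -0.03214]
  R  [+0.07287 +0.05379 +0.99589]
t = (+0.07953, +0.05219, +0.48894) m
tr R = 2.917800; θ = arccos((tr R − 1)/2) = 0.287697 rad = 16.484°
axis k = ((R−Rᵀ)₃₂, (R−Rᵀ)₁₃, (R−Rᵀ)₂₁) / (2 sinθ) = (+0.151437, -0.277638, -0.948675)
rvec = θ·k = (+0.043568, -0.079876, -0.272931)

rvec=(0.0436, -0.0799, -0.2729) tvec=(0.0795, 0.0522, 0.4889)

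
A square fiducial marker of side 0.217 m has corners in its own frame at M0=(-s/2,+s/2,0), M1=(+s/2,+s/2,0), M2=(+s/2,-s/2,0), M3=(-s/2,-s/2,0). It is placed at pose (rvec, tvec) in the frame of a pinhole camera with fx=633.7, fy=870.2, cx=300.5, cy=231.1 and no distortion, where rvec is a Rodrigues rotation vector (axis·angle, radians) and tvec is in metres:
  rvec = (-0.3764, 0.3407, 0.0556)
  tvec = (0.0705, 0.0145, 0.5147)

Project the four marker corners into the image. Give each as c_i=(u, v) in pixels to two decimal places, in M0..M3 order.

Intrinsics K: fx=633.7, fy=870.2, cx=300.5, cy=231.1
Marker side s = 0.217 m; corners in marker frame (Z=0):
  M0 = (-0.1085, +0.1085, 0)
  M1 = (+0.1085, +0.1085, 0)
  M2 = (+0.1085, -0.1085, 0)
  M3 = (-0.1085, -0.1085, 0)
rvec = (-0.3764, 0.3407, 0.0556), |rvec| = θ = 0.51073 rad = 29.263°
Rodrigues: sinθ=0.48881, 1−cosθ=0.12761; R = I + sinθ·[k]× + (1−cosθ)·[k]×²:
    [+0.94170 -0.11595 +0.31584]
    [-0.00952 +0.92918 +0.36952]
    [-0.33632 -0.35098 +0.87390]
t = (0.0705, 0.0145, 0.5147) m
M0: Pc = R·M0+t = (-0.04426, +0.11635, +0.51311); u = 633.7·(-0.04426)/0.51311 + 300.5 = 245.8439, v = 870.2·(+0.11635)/0.51311 + 231.1 = 428.4202
M1: Pc = R·M1+t = (+0.16009, +0.11428, +0.44013); u = 633.7·(+0.16009)/0.44013 + 300.5 = 531.0042, v = 870.2·(+0.11428)/0.44013 + 231.1 = 457.0533
M2: Pc = R·M2+t = (+0.18526, -0.08735, +0.51629); u = 633.7·(+0.18526)/0.51629 + 300.5 = 527.8840, v = 870.2·(-0.08735)/0.51629 + 231.1 = 83.8748
M3: Pc = R·M3+t = (-0.01909, -0.08528, +0.58927); u = 633.7·(-0.01909)/0.58927 + 300.5 = 279.9668, v = 870.2·(-0.08528)/0.58927 + 231.1 = 105.1606

c0=(245.84, 428.42) c1=(531.00, 457.05) c2=(527.88, 83.87) c3=(279.97, 105.16)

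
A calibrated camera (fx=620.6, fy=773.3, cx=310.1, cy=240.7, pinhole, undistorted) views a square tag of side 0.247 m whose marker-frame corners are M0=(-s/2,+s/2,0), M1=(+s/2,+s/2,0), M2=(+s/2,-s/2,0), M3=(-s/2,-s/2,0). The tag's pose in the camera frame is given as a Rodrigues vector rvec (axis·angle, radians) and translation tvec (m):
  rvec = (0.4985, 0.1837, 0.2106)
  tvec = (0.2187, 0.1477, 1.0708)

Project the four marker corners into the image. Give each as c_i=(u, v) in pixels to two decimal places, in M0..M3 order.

Intrinsics K: fx=620.6, fy=773.3, cx=310.1, cy=240.7
Marker side s = 0.247 m; corners in marker frame (Z=0):
  M0 = (-0.1235, +0.1235, 0)
  M1 = (+0.1235, +0.1235, 0)
  M2 = (+0.1235, -0.1235, 0)
  M3 = (-0.1235, -0.1235, 0)
rvec = (0.4985, 0.1837, 0.2106), |rvec| = θ = 0.57149 rad = 32.744°
Rodrigues: sinθ=0.54089, 1−cosθ=0.15890; R = I + sinθ·[k]× + (1−cosθ)·[k]×²:
    [+0.96200 -0.15477 +0.22494]
    [+0.24388 +0.85751 -0.45298]
    [-0.12278 +0.49063 +0.86268]
t = (0.2187, 0.1477, 1.0708) m
M0: Pc = R·M0+t = (+0.08078, +0.22348, +1.14656); u = 620.6·(+0.08078)/1.14656 + 310.1 = 353.8235, v = 773.3·(+0.22348)/1.14656 + 240.7 = 391.4300
M1: Pc = R·M1+t = (+0.31839, +0.28372, +1.11623); u = 620.6·(+0.31839)/1.11623 + 310.1 = 487.1202, v = 773.3·(+0.28372)/1.11623 + 240.7 = 437.2566
M2: Pc = R·M2+t = (+0.35662, +0.07192, +0.99504); u = 620.6·(+0.35662)/0.99504 + 310.1 = 532.5214, v = 773.3·(+0.07192)/0.99504 + 240.7 = 296.5894
M3: Pc = R·M3+t = (+0.11901, +0.01168, +1.02537); u = 620.6·(+0.11901)/1.02537 + 310.1 = 382.1280, v = 773.3·(+0.01168)/1.02537 + 240.7 = 249.5073

c0=(353.82, 391.43) c1=(487.12, 437.26) c2=(532.52, 296.59) c3=(382.13, 249.51)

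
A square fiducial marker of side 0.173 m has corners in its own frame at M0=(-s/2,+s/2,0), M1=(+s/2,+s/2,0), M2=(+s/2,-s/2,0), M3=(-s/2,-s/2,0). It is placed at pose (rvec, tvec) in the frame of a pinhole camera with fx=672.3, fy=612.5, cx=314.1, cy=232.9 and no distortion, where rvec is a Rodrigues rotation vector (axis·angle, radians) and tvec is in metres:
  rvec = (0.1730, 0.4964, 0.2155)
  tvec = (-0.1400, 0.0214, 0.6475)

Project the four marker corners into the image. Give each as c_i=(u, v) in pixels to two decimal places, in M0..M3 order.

c0=(96.56, 305.34) c1=(228.47, 355.93) c2=(255.06, 190.72) c3=(112.66, 156.65)

Intrinsics K: fx=672.3, fy=612.5, cx=314.1, cy=232.9
Marker side s = 0.173 m; corners in marker frame (Z=0):
  M0 = (-0.0865, +0.0865, 0)
  M1 = (+0.0865, +0.0865, 0)
  M2 = (+0.0865, -0.0865, 0)
  M3 = (-0.0865, -0.0865, 0)
rvec = (0.1730, 0.4964, 0.2155), |rvec| = θ = 0.56814 rad = 32.552°
Rodrigues: sinθ=0.53806, 1−cosθ=0.15710; R = I + sinθ·[k]× + (1−cosθ)·[k]×²:
    [+0.85747 -0.16230 +0.48827]
    [+0.24589 +0.96283 -0.11178]
    [-0.45198 +0.21591 +0.86551]
t = (-0.1400, 0.0214, 0.6475) m
M0: Pc = R·M0+t = (-0.22821, +0.08342, +0.70527); u = 672.3·(-0.22821)/0.70527 + 314.1 = 96.5592, v = 612.5·(+0.08342)/0.70527 + 232.9 = 305.3430
M1: Pc = R·M1+t = (-0.07987, +0.12595, +0.62708); u = 672.3·(-0.07987)/0.62708 + 314.1 = 228.4731, v = 612.5·(+0.12595)/0.62708 + 232.9 = 355.9258
M2: Pc = R·M2+t = (-0.05179, -0.04062, +0.58973); u = 672.3·(-0.05179)/0.58973 + 314.1 = 255.0583, v = 612.5·(-0.04062)/0.58973 + 232.9 = 190.7161
M3: Pc = R·M3+t = (-0.20013, -0.08315, +0.66792); u = 672.3·(-0.20013)/0.66792 + 314.1 = 112.6552, v = 612.5·(-0.08315)/0.66792 + 232.9 = 156.6454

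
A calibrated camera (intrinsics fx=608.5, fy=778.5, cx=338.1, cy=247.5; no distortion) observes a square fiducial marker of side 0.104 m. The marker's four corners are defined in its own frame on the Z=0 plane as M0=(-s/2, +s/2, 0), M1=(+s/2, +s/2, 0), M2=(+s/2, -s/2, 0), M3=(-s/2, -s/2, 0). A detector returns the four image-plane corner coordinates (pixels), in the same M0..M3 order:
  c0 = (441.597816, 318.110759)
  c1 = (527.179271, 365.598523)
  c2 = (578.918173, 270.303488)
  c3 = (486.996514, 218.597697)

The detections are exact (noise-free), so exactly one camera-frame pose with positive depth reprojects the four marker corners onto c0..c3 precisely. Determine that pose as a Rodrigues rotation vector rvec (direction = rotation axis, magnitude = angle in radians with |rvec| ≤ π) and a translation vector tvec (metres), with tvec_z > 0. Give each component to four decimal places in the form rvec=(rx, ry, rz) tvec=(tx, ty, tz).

Intrinsics K: fx=608.5, fy=778.5, cx=338.1, cy=247.5
Marker side s = 0.104 m; corners in marker frame (Z=0):
  M0 = (-0.0520, +0.0520, 0)
  M1 = (+0.0520, +0.0520, 0)
  M2 = (+0.0520, -0.0520, 0)
  M3 = (-0.0520, -0.0520, 0)
Detected image corners:
  c0 = (441.597816, 318.110759) px
  c1 = (527.179271, 365.598523) px
  c2 = (578.918173, 270.303488) px
  c3 = (486.996514, 218.597697) px
Planar DLT: solve 8×8 A·h = b for H (H[2,2]=1):
  H  [+878.75261 -103.17714 +507.88977]
  H  [+491.41344 +1146.24873 +295.03161]
  H  [+0.05211 +0.71542 +1.00000]
B = K⁻¹H; ‖b₁‖=1.543778, ‖b₂‖=1.543778; λ = 2/(‖b₁‖+‖b₂‖) = 0.647761, sign → tz>0 ⇒ λ=+0.647761
r₁ = λ·B[:,0] = (+0.91670,+0.39816,+0.03375); r₂ = λ·B[:,1] = (-0.36732,+0.80642,+0.46342)
r₃ = r₁×r₂ = (+0.15729,-0.43721,+0.88550); SVD([r₁ r₂ r₃]) → R = UVᵀ:
  R  [+0.91670 -0.36732 +0.15729]
  R  [+0.39816 +0.80642 -0.43721]
  R  [+0.03375 +0.46342 +0.88550]
t = (+0.18074, +0.03955, +0.64776) m
tr R = 2.608614; θ = arccos((tr R − 1)/2) = 0.636288 rad = 36.457°
axis k = ((R−Rᵀ)₃₂, (R−Rᵀ)₁₃, (R−Rᵀ)₂₁) / (2 sinθ) = (+0.757836, +0.103952, +0.644111)
rvec = θ·k = (+0.482202, +0.066143, +0.409840)

rvec=(0.4822, 0.0661, 0.4098) tvec=(0.1807, 0.0395, 0.6478)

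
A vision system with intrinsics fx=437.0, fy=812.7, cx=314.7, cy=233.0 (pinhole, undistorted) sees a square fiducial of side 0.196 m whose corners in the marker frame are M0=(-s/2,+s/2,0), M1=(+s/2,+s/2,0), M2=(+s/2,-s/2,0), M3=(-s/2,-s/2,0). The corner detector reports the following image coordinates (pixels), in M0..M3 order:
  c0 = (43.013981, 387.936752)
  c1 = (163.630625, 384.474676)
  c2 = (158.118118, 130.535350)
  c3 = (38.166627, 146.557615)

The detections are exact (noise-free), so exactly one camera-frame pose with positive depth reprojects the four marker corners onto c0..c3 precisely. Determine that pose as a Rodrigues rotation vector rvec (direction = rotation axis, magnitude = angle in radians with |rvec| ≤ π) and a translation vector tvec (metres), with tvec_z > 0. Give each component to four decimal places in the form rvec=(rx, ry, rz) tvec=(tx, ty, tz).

rvec=(-0.0072, 0.1679, -0.0450) tvec=(-0.3172, 0.0232, 0.6432)

Intrinsics K: fx=437.0, fy=812.7, cx=314.7, cy=233.0
Marker side s = 0.196 m; corners in marker frame (Z=0):
  M0 = (-0.0980, +0.0980, 0)
  M1 = (+0.0980, +0.0980, 0)
  M2 = (+0.0980, -0.0980, 0)
  M3 = (-0.0980, -0.0980, 0)
Detected image corners:
  c0 = (43.013981, 387.936752) px
  c1 = (163.630625, 384.474676) px
  c2 = (158.118118, 130.535350) px
  c3 = (38.166627, 146.557615) px
Planar DLT: solve 8×8 A·h = b for H (H[2,2]=1):
  H  [+587.55905 +24.66843 +99.19899]
  H  [-117.82498 +1258.28158 +262.29313]
  H  [-0.25942 -0.01704 +1.00000]
B = K⁻¹H; ‖b₁‖=1.554772, ‖b₂‖=1.554772; λ = 2/(‖b₁‖+‖b₂‖) = 0.643181, sign → tz>0 ⇒ λ=+0.643181
r₁ = λ·B[:,0] = (+0.98493,-0.04541,-0.16686); r₂ = λ·B[:,1] = (+0.04420,+0.99896,-0.01096)
r₃ = r₁×r₂ = (+0.16718,+0.00342,+0.98592); SVD([r₁ r₂ r₃]) → R = UVᵀ:
  R  [+0.98493 +0.04420 +0.16718]
  R  [-0.04541 +0.99896 +0.00342]
  R  [-0.16686 -0.01096 +0.98592]
t = (-0.31718, +0.02318, +0.64318) m
tr R = 2.969818; θ = arccos((tr R − 1)/2) = 0.173950 rad = 9.967°
axis k = ((R−Rᵀ)₃₂, (R−Rᵀ)₁₃, (R−Rᵀ)₂₁) / (2 sinθ) = (-0.041547, +0.965015, -0.258882)
rvec = θ·k = (-0.007227, +0.167864, -0.045032)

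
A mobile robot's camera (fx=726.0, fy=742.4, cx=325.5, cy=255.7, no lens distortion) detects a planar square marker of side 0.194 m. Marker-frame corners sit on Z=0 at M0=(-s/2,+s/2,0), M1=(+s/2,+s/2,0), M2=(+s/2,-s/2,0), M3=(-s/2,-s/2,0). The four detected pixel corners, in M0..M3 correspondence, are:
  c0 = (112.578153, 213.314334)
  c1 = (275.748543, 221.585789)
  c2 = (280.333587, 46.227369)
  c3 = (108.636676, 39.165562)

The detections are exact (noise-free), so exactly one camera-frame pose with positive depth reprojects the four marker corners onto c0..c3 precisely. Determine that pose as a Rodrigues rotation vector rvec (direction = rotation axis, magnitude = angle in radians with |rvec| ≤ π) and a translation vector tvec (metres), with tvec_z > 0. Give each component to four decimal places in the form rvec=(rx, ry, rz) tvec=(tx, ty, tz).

Intrinsics K: fx=726.0, fy=742.4, cx=325.5, cy=255.7
Marker side s = 0.194 m; corners in marker frame (Z=0):
  M0 = (-0.0970, +0.0970, 0)
  M1 = (+0.0970, +0.0970, 0)
  M2 = (+0.0970, -0.0970, 0)
  M3 = (-0.0970, -0.0970, 0)
Detected image corners:
  c0 = (112.578153, 213.314334) px
  c1 = (275.748543, 221.585789) px
  c2 = (280.333587, 46.227369) px
  c3 = (108.636676, 39.165562) px
Planar DLT: solve 8×8 A·h = b for H (H[2,2]=1):
  H  [+853.33002 +49.43418 +193.93692]
  H  [+33.45957 +934.90974 +132.27977]
  H  [-0.04719 +0.26241 +1.00000]
B = K⁻¹H; ‖b₁‖=1.199044, ‖b₂‖=1.199044; λ = 2/(‖b₁‖+‖b₂‖) = 0.833998, sign → tz>0 ⇒ λ=+0.833998
r₁ = λ·B[:,0] = (+0.99792,+0.05114,-0.03936); r₂ = λ·B[:,1] = (-0.04133,+0.97488,+0.21885)
r₃ = r₁×r₂ = (+0.04956,-0.21676,+0.97496); SVD([r₁ r₂ r₃]) → R = UVᵀ:
  R  [+0.99792 -0.04133 +0.04956]
  R  [+0.05114 +0.97488 -0.21676]
  R  [-0.03936 +0.21885 +0.97496]
t = (-0.15113, -0.13865, +0.83400) m
tr R = 2.947764; θ = arccos((tr R − 1)/2) = 0.229053 rad = 13.124°
axis k = ((R−Rᵀ)₃₂, (R−Rᵀ)₁₃, (R−Rᵀ)₂₁) / (2 sinθ) = (+0.959264, +0.195814, +0.203641)
rvec = θ·k = (+0.219723, +0.044852, +0.046645)

rvec=(0.2197, 0.0449, 0.0466) tvec=(-0.1511, -0.1386, 0.8340)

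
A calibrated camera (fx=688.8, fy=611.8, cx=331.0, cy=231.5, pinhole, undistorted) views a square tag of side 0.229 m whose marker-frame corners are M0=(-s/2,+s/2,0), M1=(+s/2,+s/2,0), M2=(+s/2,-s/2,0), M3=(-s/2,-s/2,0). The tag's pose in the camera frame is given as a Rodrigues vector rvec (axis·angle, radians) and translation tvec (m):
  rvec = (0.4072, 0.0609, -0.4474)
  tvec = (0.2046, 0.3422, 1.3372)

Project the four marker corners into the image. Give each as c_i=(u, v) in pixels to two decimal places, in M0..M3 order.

c0=(405.46, 443.21) c1=(511.58, 406.41) c2=(470.18, 327.83) c3=(358.26, 369.00)

Intrinsics K: fx=688.8, fy=611.8, cx=331.0, cy=231.5
Marker side s = 0.229 m; corners in marker frame (Z=0):
  M0 = (-0.1145, +0.1145, 0)
  M1 = (+0.1145, +0.1145, 0)
  M2 = (+0.1145, -0.1145, 0)
  M3 = (-0.1145, -0.1145, 0)
rvec = (0.4072, 0.0609, -0.4474), |rvec| = θ = 0.60802 rad = 34.837°
Rodrigues: sinθ=0.57124, 1−cosθ=0.17922; R = I + sinθ·[k]× + (1−cosθ)·[k]×²:
    [+0.90116 +0.43236 -0.03110]
    [-0.40832 +0.82258 -0.39578]
    [-0.14554 +0.36936 +0.91782]
t = (0.2046, 0.3422, 1.3372) m
M0: Pc = R·M0+t = (+0.15092, +0.48314, +1.39616); u = 688.8·(+0.15092)/1.39616 + 331.0 = 405.4581, v = 611.8·(+0.48314)/1.39616 + 231.5 = 443.2125
M1: Pc = R·M1+t = (+0.35729, +0.38963, +1.36283); u = 688.8·(+0.35729)/1.36283 + 331.0 = 511.5806, v = 611.8·(+0.38963)/1.36283 + 231.5 = 406.4138
M2: Pc = R·M2+t = (+0.25828, +0.20126, +1.27824); u = 688.8·(+0.25828)/1.27824 + 331.0 = 470.1767, v = 611.8·(+0.20126)/1.27824 + 231.5 = 327.8293
M3: Pc = R·M3+t = (+0.05191, +0.29477, +1.31157); u = 688.8·(+0.05191)/1.31157 + 331.0 = 358.2624, v = 611.8·(+0.29477)/1.31157 + 231.5 = 368.9979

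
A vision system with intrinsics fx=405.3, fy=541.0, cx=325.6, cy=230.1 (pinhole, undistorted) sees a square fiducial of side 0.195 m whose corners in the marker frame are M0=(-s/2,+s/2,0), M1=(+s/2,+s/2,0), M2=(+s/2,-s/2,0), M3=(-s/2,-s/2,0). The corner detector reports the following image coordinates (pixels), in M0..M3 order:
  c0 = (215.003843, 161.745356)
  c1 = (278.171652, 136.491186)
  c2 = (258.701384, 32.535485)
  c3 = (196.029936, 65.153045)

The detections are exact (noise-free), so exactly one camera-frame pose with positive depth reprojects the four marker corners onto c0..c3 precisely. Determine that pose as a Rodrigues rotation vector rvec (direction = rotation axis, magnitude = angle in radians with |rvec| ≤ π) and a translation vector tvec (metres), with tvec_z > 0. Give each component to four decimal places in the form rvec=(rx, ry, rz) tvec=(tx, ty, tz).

rvec=(0.1157, 0.3702, -0.2233) tvec=(-0.2298, -0.2502, 1.0388)

Intrinsics K: fx=405.3, fy=541.0, cx=325.6, cy=230.1
Marker side s = 0.195 m; corners in marker frame (Z=0):
  M0 = (-0.0975, +0.0975, 0)
  M1 = (+0.0975, +0.0975, 0)
  M2 = (+0.0975, -0.0975, 0)
  M3 = (-0.0975, -0.0975, 0)
Detected image corners:
  c0 = (215.003843, 161.745356) px
  c1 = (278.171652, 136.491186) px
  c2 = (258.701384, 32.535485) px
  c3 = (196.029936, 65.153045) px
Planar DLT: solve 8×8 A·h = b for H (H[2,2]=1):
  H  [+238.12059 +114.77457 +235.94652]
  H  [-183.57913 +520.35373 +99.81966]
  H  [-0.35680 +0.06855 +1.00000]
B = K⁻¹H; ‖b₁‖=0.962617, ‖b₂‖=0.962617; λ = 2/(‖b₁‖+‖b₂‖) = 1.038834, sign → tz>0 ⇒ λ=+1.038834
r₁ = λ·B[:,0] = (+0.90810,-0.19486,-0.37065); r₂ = λ·B[:,1] = (+0.23698,+0.96890,+0.07121)
r₃ = r₁×r₂ = (+0.34525,-0.15250,+0.92604); SVD([r₁ r₂ r₃]) → R = UVᵀ:
  R  [+0.90810 +0.23698 +0.34525]
  R  [-0.19486 +0.96890 -0.15250]
  R  [-0.37065 +0.07121 +0.92604]
t = (-0.22979, -0.25017, +1.03883) m
tr R = 2.803039; θ = arccos((tr R − 1)/2) = 0.447528 rad = 25.641°
axis k = ((R−Rᵀ)₃₂, (R−Rᵀ)₁₃, (R−Rᵀ)₂₁) / (2 sinθ) = (+0.258481, +0.827179, -0.498960)
rvec = θ·k = (+0.115678, +0.370186, -0.223299)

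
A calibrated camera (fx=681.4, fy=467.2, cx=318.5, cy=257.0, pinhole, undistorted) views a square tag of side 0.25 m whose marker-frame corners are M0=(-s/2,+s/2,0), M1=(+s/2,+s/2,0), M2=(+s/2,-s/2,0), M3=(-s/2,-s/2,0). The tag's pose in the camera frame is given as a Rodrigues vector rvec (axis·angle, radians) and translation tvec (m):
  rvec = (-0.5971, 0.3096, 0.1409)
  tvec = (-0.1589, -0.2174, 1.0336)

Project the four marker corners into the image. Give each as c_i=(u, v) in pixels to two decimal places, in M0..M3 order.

c0=(112.81, 201.31) c1=(268.33, 201.60) c2=(309.82, 118.21) c3=(169.41, 123.91)

Intrinsics K: fx=681.4, fy=467.2, cx=318.5, cy=257.0
Marker side s = 0.25 m; corners in marker frame (Z=0):
  M0 = (-0.1250, +0.1250, 0)
  M1 = (+0.1250, +0.1250, 0)
  M2 = (+0.1250, -0.1250, 0)
  M3 = (-0.1250, -0.1250, 0)
rvec = (-0.5971, 0.3096, 0.1409), |rvec| = θ = 0.68719 rad = 39.373°
Rodrigues: sinθ=0.63437, 1−cosθ=0.22697; R = I + sinθ·[k]× + (1−cosθ)·[k]×²:
    [+0.94439 -0.21892 +0.24537]
    [+0.04122 +0.81910 +0.57217]
    [-0.32624 -0.53024 +0.78257]
t = (-0.1589, -0.2174, 1.0336) m
M0: Pc = R·M0+t = (-0.30431, -0.12016, +1.00810); u = 681.4·(-0.30431)/1.00810 + 318.5 = 112.8069, v = 467.2·(-0.12016)/1.00810 + 257.0 = 201.3101
M1: Pc = R·M1+t = (-0.06822, -0.10986, +0.92654); u = 681.4·(-0.06822)/0.92654 + 318.5 = 268.3321, v = 467.2·(-0.10986)/0.92654 + 257.0 = 201.6040
M2: Pc = R·M2+t = (-0.01349, -0.31464, +1.05910); u = 681.4·(-0.01349)/1.05910 + 318.5 = 309.8231, v = 467.2·(-0.31464)/1.05910 + 257.0 = 118.2052
M3: Pc = R·M3+t = (-0.24958, -0.32494, +1.14066); u = 681.4·(-0.24958)/1.14066 + 318.5 = 169.4053, v = 467.2·(-0.32494)/1.14066 + 257.0 = 123.9086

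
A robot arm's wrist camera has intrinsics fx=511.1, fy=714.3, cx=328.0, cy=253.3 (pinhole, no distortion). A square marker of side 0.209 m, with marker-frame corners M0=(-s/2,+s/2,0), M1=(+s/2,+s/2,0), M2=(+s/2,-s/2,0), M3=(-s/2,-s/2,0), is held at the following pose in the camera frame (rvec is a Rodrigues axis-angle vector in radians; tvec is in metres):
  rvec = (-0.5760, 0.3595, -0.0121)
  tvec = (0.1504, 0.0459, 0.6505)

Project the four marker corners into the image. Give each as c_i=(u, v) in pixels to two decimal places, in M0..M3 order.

Intrinsics K: fx=511.1, fy=714.3, cx=328.0, cy=253.3
Marker side s = 0.209 m; corners in marker frame (Z=0):
  M0 = (-0.1045, +0.1045, 0)
  M1 = (+0.1045, +0.1045, 0)
  M2 = (+0.1045, -0.1045, 0)
  M3 = (-0.1045, -0.1045, 0)
rvec = (-0.5760, 0.3595, -0.0121), |rvec| = θ = 0.67909 rad = 38.909°
Rodrigues: sinθ=0.62808, 1−cosθ=0.22186; R = I + sinθ·[k]× + (1−cosθ)·[k]×²:
    [+0.93775 -0.08843 +0.33585]
    [-0.11081 +0.84032 +0.53065]
    [-0.32915 -0.53483 +0.77822]
t = (0.1504, 0.0459, 0.6505) m
M0: Pc = R·M0+t = (+0.04316, +0.14529, +0.62901); u = 511.1·(+0.04316)/0.62901 + 328.0 = 363.0730, v = 714.3·(+0.14529)/0.62901 + 253.3 = 418.2948
M1: Pc = R·M1+t = (+0.23915, +0.12213, +0.56021); u = 511.1·(+0.23915)/0.56021 + 328.0 = 546.1879, v = 714.3·(+0.12213)/0.56021 + 253.3 = 409.0265
M2: Pc = R·M2+t = (+0.25764, -0.05349, +0.67199); u = 511.1·(+0.25764)/0.67199 + 328.0 = 523.9508, v = 714.3·(-0.05349)/0.67199 + 253.3 = 196.4394
M3: Pc = R·M3+t = (+0.06165, -0.03033, +0.74079); u = 511.1·(+0.06165)/0.74079 + 328.0 = 370.5317, v = 714.3·(-0.03033)/0.74079 + 253.3 = 224.0507

c0=(363.07, 418.29) c1=(546.19, 409.03) c2=(523.95, 196.44) c3=(370.53, 224.05)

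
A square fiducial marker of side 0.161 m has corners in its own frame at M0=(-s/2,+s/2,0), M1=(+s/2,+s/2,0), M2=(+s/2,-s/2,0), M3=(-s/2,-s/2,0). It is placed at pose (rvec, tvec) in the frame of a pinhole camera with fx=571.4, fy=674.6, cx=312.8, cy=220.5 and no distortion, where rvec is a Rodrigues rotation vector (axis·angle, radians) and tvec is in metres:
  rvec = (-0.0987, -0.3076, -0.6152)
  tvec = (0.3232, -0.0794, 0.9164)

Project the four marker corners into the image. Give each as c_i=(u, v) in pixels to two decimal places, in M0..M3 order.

Intrinsics K: fx=571.4, fy=674.6, cx=312.8, cy=220.5
Marker side s = 0.161 m; corners in marker frame (Z=0):
  M0 = (-0.0805, +0.0805, 0)
  M1 = (+0.0805, +0.0805, 0)
  M2 = (+0.0805, -0.0805, 0)
  M3 = (-0.0805, -0.0805, 0)
rvec = (-0.0987, -0.3076, -0.6152), |rvec| = θ = 0.69486 rad = 39.813°
Rodrigues: sinθ=0.64028, 1−cosθ=0.23186; R = I + sinθ·[k]× + (1−cosθ)·[k]×²:
    [+0.77282 +0.58145 -0.25428]
    [-0.55230 +0.81358 +0.18182]
    [+0.31260 -0.00008 +0.94989]
t = (0.3232, -0.0794, 0.9164) m
M0: Pc = R·M0+t = (+0.30779, +0.03055, +0.89123); u = 571.4·(+0.30779)/0.89123 + 312.8 = 510.1386, v = 674.6·(+0.03055)/0.89123 + 220.5 = 243.6265
M1: Pc = R·M1+t = (+0.43222, -0.05837, +0.94156); u = 571.4·(+0.43222)/0.94156 + 312.8 = 575.0994, v = 674.6·(-0.05837)/0.94156 + 220.5 = 178.6819
M2: Pc = R·M2+t = (+0.33861, -0.18935, +0.94157); u = 571.4·(+0.33861)/0.94157 + 312.8 = 518.2854, v = 674.6·(-0.18935)/0.94157 + 220.5 = 84.8356
M3: Pc = R·M3+t = (+0.21418, -0.10043, +0.89124); u = 571.4·(+0.21418)/0.89124 + 312.8 = 450.1172, v = 674.6·(-0.10043)/0.89124 + 220.5 = 144.4799

c0=(510.14, 243.63) c1=(575.10, 178.68) c2=(518.29, 84.84) c3=(450.12, 144.48)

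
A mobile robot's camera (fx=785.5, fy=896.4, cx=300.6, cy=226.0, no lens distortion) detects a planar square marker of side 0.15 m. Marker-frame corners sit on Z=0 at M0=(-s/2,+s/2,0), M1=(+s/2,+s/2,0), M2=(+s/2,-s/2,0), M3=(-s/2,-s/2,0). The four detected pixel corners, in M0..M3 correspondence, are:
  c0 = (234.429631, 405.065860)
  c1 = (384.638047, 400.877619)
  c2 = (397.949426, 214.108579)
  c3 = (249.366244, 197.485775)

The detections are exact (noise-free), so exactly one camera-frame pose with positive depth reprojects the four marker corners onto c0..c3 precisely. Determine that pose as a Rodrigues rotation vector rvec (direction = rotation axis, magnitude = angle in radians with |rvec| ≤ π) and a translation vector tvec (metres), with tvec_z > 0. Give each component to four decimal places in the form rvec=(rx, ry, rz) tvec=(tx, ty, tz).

rvec=(0.0164, -0.5004, 0.0810) tvec=(0.0173, 0.0597, 0.6818)

Intrinsics K: fx=785.5, fy=896.4, cx=300.6, cy=226.0
Marker side s = 0.15 m; corners in marker frame (Z=0):
  M0 = (-0.0750, +0.0750, 0)
  M1 = (+0.0750, +0.0750, 0)
  M2 = (+0.0750, -0.0750, 0)
  M3 = (-0.0750, -0.0750, 0)
Detected image corners:
  c0 = (234.429631, 405.065860) px
  c1 = (384.638047, 400.877619) px
  c2 = (397.949426, 214.108579) px
  c3 = (249.366244, 197.485775) px
Planar DLT: solve 8×8 A·h = b for H (H[2,2]=1):
  H  [+1218.79942 -95.76853 +320.54211]
  H  [+255.71479 +1309.01377 +304.50431]
  H  [+0.70383 -0.00598 +1.00000]
B = K⁻¹H; ‖b₁‖=1.466709, ‖b₂‖=1.466709; λ = 2/(‖b₁‖+‖b₂‖) = 0.681799, sign → tz>0 ⇒ λ=+0.681799
r₁ = λ·B[:,0] = (+0.87425,+0.07351,+0.47987); r₂ = λ·B[:,1] = (-0.08156,+0.99666,-0.00408)
r₃ = r₁×r₂ = (-0.47857,-0.03557,+0.87733); SVD([r₁ r₂ r₃]) → R = UVᵀ:
  R  [+0.87425 -0.08156 -0.47857]
  R  [+0.07351 +0.99666 -0.03557]
  R  [+0.47987 -0.00408 +0.87733]
t = (+0.01731, +0.05971, +0.68180) m
tr R = 2.748244; θ = arccos((tr R − 1)/2) = 0.507172 rad = 29.059°
axis k = ((R−Rᵀ)₃₂, (R−Rᵀ)₁₃, (R−Rᵀ)₂₁) / (2 sinθ) = (+0.032420, -0.986643, +0.159638)
rvec = θ·k = (+0.016443, -0.500397, +0.080964)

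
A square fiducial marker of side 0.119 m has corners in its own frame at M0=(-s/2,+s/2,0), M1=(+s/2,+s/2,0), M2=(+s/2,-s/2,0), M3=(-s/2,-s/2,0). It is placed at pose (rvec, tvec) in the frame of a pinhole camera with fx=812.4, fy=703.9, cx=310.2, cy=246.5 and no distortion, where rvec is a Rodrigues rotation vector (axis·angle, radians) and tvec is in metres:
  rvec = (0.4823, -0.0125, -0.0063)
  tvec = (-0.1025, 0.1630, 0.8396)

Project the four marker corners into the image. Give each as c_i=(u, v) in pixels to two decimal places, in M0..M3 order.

c0=(158.51, 422.15) c1=(270.11, 421.03) c2=(267.02, 341.57) c3=(147.82, 342.64)

Intrinsics K: fx=812.4, fy=703.9, cx=310.2, cy=246.5
Marker side s = 0.119 m; corners in marker frame (Z=0):
  M0 = (-0.0595, +0.0595, 0)
  M1 = (+0.0595, +0.0595, 0)
  M2 = (+0.0595, -0.0595, 0)
  M3 = (-0.0595, -0.0595, 0)
rvec = (0.4823, -0.0125, -0.0063), |rvec| = θ = 0.48250 rad = 27.645°
Rodrigues: sinθ=0.46400, 1−cosθ=0.11416; R = I + sinθ·[k]× + (1−cosθ)·[k]×²:
    [+0.99990 +0.00310 -0.01351]
    [-0.00901 +0.88591 -0.46376]
    [+0.01053 +0.46384 +0.88586]
t = (-0.1025, 0.1630, 0.8396) m
M0: Pc = R·M0+t = (-0.16181, +0.21625, +0.86657); u = 812.4·(-0.16181)/0.86657 + 310.2 = 158.5055, v = 703.9·(+0.21625)/0.86657 + 246.5 = 422.1543
M1: Pc = R·M1+t = (-0.04282, +0.21518, +0.86783); u = 812.4·(-0.04282)/0.86783 + 310.2 = 270.1137, v = 703.9·(+0.21518)/0.86783 + 246.5 = 421.0305
M2: Pc = R·M2+t = (-0.04319, +0.10975, +0.81263); u = 812.4·(-0.04319)/0.81263 + 310.2 = 267.0218, v = 703.9·(+0.10975)/0.81263 + 246.5 = 341.5672
M3: Pc = R·M3+t = (-0.16218, +0.11082, +0.81137); u = 812.4·(-0.16218)/0.81137 + 310.2 = 147.8162, v = 703.9·(+0.11082)/0.81137 + 246.5 = 342.6447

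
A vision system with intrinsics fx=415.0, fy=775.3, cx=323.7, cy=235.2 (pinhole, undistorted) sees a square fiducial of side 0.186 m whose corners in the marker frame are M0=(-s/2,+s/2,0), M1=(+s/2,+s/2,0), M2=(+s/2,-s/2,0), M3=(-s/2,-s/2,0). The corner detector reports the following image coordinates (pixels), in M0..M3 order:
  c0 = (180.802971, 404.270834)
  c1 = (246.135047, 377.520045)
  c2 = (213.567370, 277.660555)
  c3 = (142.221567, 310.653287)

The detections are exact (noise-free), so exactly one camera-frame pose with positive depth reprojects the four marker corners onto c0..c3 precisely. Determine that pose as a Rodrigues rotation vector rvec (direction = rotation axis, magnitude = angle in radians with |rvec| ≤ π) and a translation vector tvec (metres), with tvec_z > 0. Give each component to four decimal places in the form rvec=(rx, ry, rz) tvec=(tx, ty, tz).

rvec=(0.6402, 0.0961, -0.2876) tvec=(-0.3139, 0.1449, 1.0205)

Intrinsics K: fx=415.0, fy=775.3, cx=323.7, cy=235.2
Marker side s = 0.186 m; corners in marker frame (Z=0):
  M0 = (-0.0930, +0.0930, 0)
  M1 = (+0.0930, +0.0930, 0)
  M2 = (+0.0930, -0.0930, 0)
  M3 = (-0.0930, -0.0930, 0)
Detected image corners:
  c0 = (180.802971, 404.270834) px
  c1 = (246.135047, 377.520045) px
  c2 = (213.567370, 277.660555) px
  c3 = (142.221567, 310.653287) px
Planar DLT: solve 8×8 A·h = b for H (H[2,2]=1):
  H  [+332.71356 +301.72288 +196.06358]
  H  [-218.97990 +712.72959 +345.29981]
  H  [-0.17300 +0.56317 +1.00000]
B = K⁻¹H; ‖b₁‖=0.979871, ‖b₂‖=0.979871; λ = 2/(‖b₁‖+‖b₂‖) = 1.020543, sign → tz>0 ⇒ λ=+1.020543
r₁ = λ·B[:,0] = (+0.95590,-0.23469,-0.17656); r₂ = λ·B[:,1] = (+0.29368,+0.76382,+0.57474)
r₃ = r₁×r₂ = (-0.00003,-0.60124,+0.79906); SVD([r₁ r₂ r₃]) → R = UVᵀ:
  R  [+0.95590 +0.29368 -0.00003]
  R  [-0.23469 +0.76382 -0.60124]
  R  [-0.17656 +0.57474 +0.79906]
t = (-0.31388, +0.14493, +1.02054) m
tr R = 2.518792; θ = arccos((tr R − 1)/2) = 0.708412 rad = 40.589°
axis k = ((R−Rᵀ)₃₂, (R−Rᵀ)₁₃, (R−Rᵀ)₂₁) / (2 sinθ) = (+0.903727, +0.135662, -0.406045)
rvec = θ·k = (+0.640212, +0.096105, -0.287647)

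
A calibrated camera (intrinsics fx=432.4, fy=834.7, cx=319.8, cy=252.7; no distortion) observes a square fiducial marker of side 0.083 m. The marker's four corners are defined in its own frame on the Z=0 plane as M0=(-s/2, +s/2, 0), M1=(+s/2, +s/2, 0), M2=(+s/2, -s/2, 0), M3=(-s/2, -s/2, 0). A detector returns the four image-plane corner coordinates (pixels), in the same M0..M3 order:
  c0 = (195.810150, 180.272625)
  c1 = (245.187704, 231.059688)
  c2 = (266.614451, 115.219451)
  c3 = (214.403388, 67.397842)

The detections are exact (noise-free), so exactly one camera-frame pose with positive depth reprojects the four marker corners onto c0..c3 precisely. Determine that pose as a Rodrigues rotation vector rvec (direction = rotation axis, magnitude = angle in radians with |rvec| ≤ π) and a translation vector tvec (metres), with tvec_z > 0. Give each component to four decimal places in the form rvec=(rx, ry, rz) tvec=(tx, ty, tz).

Intrinsics K: fx=432.4, fy=834.7, cx=319.8, cy=252.7
Marker side s = 0.083 m; corners in marker frame (Z=0):
  M0 = (-0.0415, +0.0415, 0)
  M1 = (+0.0415, +0.0415, 0)
  M2 = (+0.0415, -0.0415, 0)
  M3 = (-0.0415, -0.0415, 0)
Detected image corners:
  c0 = (195.810150, 180.272625) px
  c1 = (245.187704, 231.059688) px
  c2 = (266.614451, 115.219451) px
  c3 = (214.403388, 67.397842) px
Planar DLT: solve 8×8 A·h = b for H (H[2,2]=1):
  H  [+492.99168 -132.54212 +229.76651]
  H  [+517.93987 +1447.10611 +149.07439]
  H  [-0.51477 +0.46931 +1.00000]
B = K⁻¹H; ‖b₁‖=1.783446, ‖b₂‖=1.783446; λ = 2/(‖b₁‖+‖b₂‖) = 0.560712, sign → tz>0 ⇒ λ=+0.560712
r₁ = λ·B[:,0] = (+0.85276,+0.43531,-0.28864); r₂ = λ·B[:,1] = (-0.36650,+0.89243,+0.26315)
r₃ = r₁×r₂ = (+0.37214,-0.11862,+0.92057); SVD([r₁ r₂ r₃]) → R = UVᵀ:
  R  [+0.85276 -0.36650 +0.37214]
  R  [+0.43531 +0.89243 -0.11862]
  R  [-0.28864 +0.26315 +0.92057]
t = (-0.11675, -0.06961, +0.56071) m
tr R = 2.665756; θ = arccos((tr R − 1)/2) = 0.586509 rad = 33.604°
axis k = ((R−Rᵀ)₃₂, (R−Rᵀ)₁₃, (R−Rᵀ)₂₁) / (2 sinθ) = (+0.344891, +0.596951, +0.724361)
rvec = θ·k = (+0.202282, +0.350117, +0.424844)

rvec=(0.2023, 0.3501, 0.4248) tvec=(-0.1168, -0.0696, 0.5607)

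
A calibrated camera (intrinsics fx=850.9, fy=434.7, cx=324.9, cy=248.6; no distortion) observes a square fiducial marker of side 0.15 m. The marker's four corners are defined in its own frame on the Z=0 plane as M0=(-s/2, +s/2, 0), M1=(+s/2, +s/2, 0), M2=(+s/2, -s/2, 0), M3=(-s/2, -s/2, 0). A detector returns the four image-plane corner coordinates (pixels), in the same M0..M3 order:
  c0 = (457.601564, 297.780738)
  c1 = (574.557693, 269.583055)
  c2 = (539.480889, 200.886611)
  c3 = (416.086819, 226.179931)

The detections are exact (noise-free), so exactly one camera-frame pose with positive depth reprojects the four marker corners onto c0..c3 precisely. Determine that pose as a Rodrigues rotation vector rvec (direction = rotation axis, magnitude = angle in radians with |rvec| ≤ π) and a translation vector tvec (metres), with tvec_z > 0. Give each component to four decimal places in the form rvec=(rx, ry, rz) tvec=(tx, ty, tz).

Intrinsics K: fx=850.9, fy=434.7, cx=324.9, cy=248.6
Marker side s = 0.15 m; corners in marker frame (Z=0):
  M0 = (-0.0750, +0.0750, 0)
  M1 = (+0.0750, +0.0750, 0)
  M2 = (+0.0750, -0.0750, 0)
  M3 = (-0.0750, -0.0750, 0)
Detected image corners:
  c0 = (457.601564, 297.780738) px
  c1 = (574.557693, 269.583055) px
  c2 = (539.480889, 200.886611) px
  c3 = (416.086819, 226.179931) px
Planar DLT: solve 8×8 A·h = b for H (H[2,2]=1):
  H  [+983.41976 +373.98811 +498.93275]
  H  [-87.10616 +527.06190 +248.87036]
  H  [+0.36753 +0.24002 +1.00000]
B = K⁻¹H; ‖b₁‖=1.155290, ‖b₂‖=1.155290; λ = 2/(‖b₁‖+‖b₂‖) = 0.865583, sign → tz>0 ⇒ λ=+0.865583
r₁ = λ·B[:,0] = (+0.87892,-0.35538,+0.31813); r₂ = λ·B[:,1] = (+0.30111,+0.93068,+0.20776)
r₃ = r₁×r₂ = (-0.36991,-0.08681,+0.92500); SVD([r₁ r₂ r₃]) → R = UVᵀ:
  R  [+0.87892 +0.30111 -0.36991]
  R  [-0.35538 +0.93068 -0.08681]
  R  [+0.31813 +0.20776 +0.92500]
t = (+0.17704, +0.00054, +0.86558) m
tr R = 2.734601; θ = arccos((tr R − 1)/2) = 0.521043 rad = 29.854°
axis k = ((R−Rᵀ)₃₂, (R−Rᵀ)₁₃, (R−Rᵀ)₂₁) / (2 sinθ) = (+0.295880, -0.691104, -0.659417)
rvec = θ·k = (+0.154166, -0.360095, -0.343584)

rvec=(0.1542, -0.3601, -0.3436) tvec=(0.1770, 0.0005, 0.8656)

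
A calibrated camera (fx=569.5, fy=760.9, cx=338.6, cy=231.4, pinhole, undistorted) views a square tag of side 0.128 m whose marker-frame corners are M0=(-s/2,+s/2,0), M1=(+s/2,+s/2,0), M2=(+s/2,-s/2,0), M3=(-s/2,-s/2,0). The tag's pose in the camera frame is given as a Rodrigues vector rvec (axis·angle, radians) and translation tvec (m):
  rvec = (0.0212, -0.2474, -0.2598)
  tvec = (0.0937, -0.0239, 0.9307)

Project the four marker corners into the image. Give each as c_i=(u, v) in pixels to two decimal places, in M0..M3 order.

c0=(369.52, 276.44) c1=(440.42, 248.64) c2=(421.68, 148.92) c3=(349.63, 173.57)

Intrinsics K: fx=569.5, fy=760.9, cx=338.6, cy=231.4
Marker side s = 0.128 m; corners in marker frame (Z=0):
  M0 = (-0.0640, +0.0640, 0)
  M1 = (+0.0640, +0.0640, 0)
  M2 = (+0.0640, -0.0640, 0)
  M3 = (-0.0640, -0.0640, 0)
rvec = (0.0212, -0.2474, -0.2598), |rvec| = θ = 0.35938 rad = 20.591°
Rodrigues: sinθ=0.35169, 1−cosθ=0.06388; R = I + sinθ·[k]× + (1−cosθ)·[k]×²:
    [+0.93634 +0.25165 -0.24483]
    [-0.25684 +0.96639 +0.01105]
    [+0.23938 +0.05254 +0.96950]
t = (0.0937, -0.0239, 0.9307) m
M0: Pc = R·M0+t = (+0.04988, +0.05439, +0.91874); u = 569.5·(+0.04988)/0.91874 + 338.6 = 369.5190, v = 760.9·(+0.05439)/0.91874 + 231.4 = 276.4429
M1: Pc = R·M1+t = (+0.16973, +0.02151, +0.94938); u = 569.5·(+0.16973)/0.94938 + 338.6 = 440.4155, v = 760.9·(+0.02151)/0.94938 + 231.4 = 248.6407
M2: Pc = R·M2+t = (+0.13752, -0.10219, +0.94266); u = 569.5·(+0.13752)/0.94266 + 338.6 = 421.6818, v = 760.9·(-0.10219)/0.94266 + 231.4 = 148.9164
M3: Pc = R·M3+t = (+0.01767, -0.06931, +0.91202); u = 569.5·(+0.01767)/0.91202 + 338.6 = 349.6331, v = 760.9·(-0.06931)/0.91202 + 231.4 = 173.5732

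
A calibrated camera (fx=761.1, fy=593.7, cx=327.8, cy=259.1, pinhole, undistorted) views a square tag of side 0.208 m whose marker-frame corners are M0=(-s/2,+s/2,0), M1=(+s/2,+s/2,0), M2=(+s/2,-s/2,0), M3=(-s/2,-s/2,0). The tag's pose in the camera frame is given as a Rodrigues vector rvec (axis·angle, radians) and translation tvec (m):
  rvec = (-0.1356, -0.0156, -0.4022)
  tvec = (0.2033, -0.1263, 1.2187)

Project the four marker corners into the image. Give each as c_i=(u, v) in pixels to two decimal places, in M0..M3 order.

c0=(421.78, 263.52) c1=(541.52, 223.76) c2=(486.81, 133.51) c3=(369.28, 171.76)

Intrinsics K: fx=761.1, fy=593.7, cx=327.8, cy=259.1
Marker side s = 0.208 m; corners in marker frame (Z=0):
  M0 = (-0.1040, +0.1040, 0)
  M1 = (+0.1040, +0.1040, 0)
  M2 = (+0.1040, -0.1040, 0)
  M3 = (-0.1040, -0.1040, 0)
rvec = (-0.1356, -0.0156, -0.4022), |rvec| = θ = 0.42473 rad = 24.335°
Rodrigues: sinθ=0.41207, 1−cosθ=0.08885; R = I + sinθ·[k]× + (1−cosθ)·[k]×²:
    [+0.92021 +0.39126 +0.01173]
    [-0.38917 +0.91127 +0.13465]
    [+0.04200 -0.12847 +0.99082]
t = (0.2033, -0.1263, 1.2187) m
M0: Pc = R·M0+t = (+0.14829, +0.00895, +1.20097); u = 761.1·(+0.14829)/1.20097 + 327.8 = 421.7765, v = 593.7·(+0.00895)/1.20097 + 259.1 = 263.5225
M1: Pc = R·M1+t = (+0.33969, -0.07200, +1.20971); u = 761.1·(+0.33969)/1.20971 + 327.8 = 541.5210, v = 593.7·(-0.07200)/1.20971 + 259.1 = 223.7628
M2: Pc = R·M2+t = (+0.25831, -0.26155, +1.23643); u = 761.1·(+0.25831)/1.23643 + 327.8 = 486.8065, v = 593.7·(-0.26155)/1.23643 + 259.1 = 133.5125
M3: Pc = R·M3+t = (+0.06691, -0.18060, +1.22769); u = 761.1·(+0.06691)/1.22769 + 327.8 = 369.2790, v = 593.7·(-0.18060)/1.22769 + 259.1 = 171.7647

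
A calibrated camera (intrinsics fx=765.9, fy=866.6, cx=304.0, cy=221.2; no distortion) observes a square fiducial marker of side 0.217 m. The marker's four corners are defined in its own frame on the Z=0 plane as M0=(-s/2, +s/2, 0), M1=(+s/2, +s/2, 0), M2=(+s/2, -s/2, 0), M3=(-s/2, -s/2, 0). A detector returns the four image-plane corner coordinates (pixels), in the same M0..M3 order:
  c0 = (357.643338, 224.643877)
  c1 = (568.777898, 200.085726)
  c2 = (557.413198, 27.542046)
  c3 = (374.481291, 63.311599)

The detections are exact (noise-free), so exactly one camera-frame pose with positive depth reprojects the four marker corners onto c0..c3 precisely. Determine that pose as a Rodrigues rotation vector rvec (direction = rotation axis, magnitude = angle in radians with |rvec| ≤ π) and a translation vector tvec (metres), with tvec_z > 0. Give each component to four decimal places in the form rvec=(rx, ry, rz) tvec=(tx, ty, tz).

Intrinsics K: fx=765.9, fy=866.6, cx=304.0, cy=221.2
Marker side s = 0.217 m; corners in marker frame (Z=0):
  M0 = (-0.1085, +0.1085, 0)
  M1 = (+0.1085, +0.1085, 0)
  M2 = (+0.1085, -0.1085, 0)
  M3 = (-0.1085, -0.1085, 0)
Detected image corners:
  c0 = (357.643338, 224.643877) px
  c1 = (568.777898, 200.085726) px
  c2 = (557.413198, 27.542046) px
  c3 = (374.481291, 63.311599) px
Planar DLT: solve 8×8 A·h = b for H (H[2,2]=1):
  H  [+703.64043 -324.85764 +460.08410]
  H  [-196.26277 +682.30389 +123.57127]
  H  [-0.42975 -0.66558 +1.00000]
B = K⁻¹H; ‖b₁‖=1.176806, ‖b₂‖=1.176806; λ = 2/(‖b₁‖+‖b₂‖) = 0.849758, sign → tz>0 ⇒ λ=+0.849758
r₁ = λ·B[:,0] = (+0.92563,-0.09923,-0.36519); r₂ = λ·B[:,1] = (-0.13593,+0.81341,-0.56559)
r₃ = r₁×r₂ = (+0.35317,+0.57316,+0.73943); SVD([r₁ r₂ r₃]) → R = UVᵀ:
  R  [+0.92563 -0.13593 +0.35317]
  R  [-0.09923 +0.81341 +0.57316]
  R  [-0.36519 -0.56559 +0.73943]
t = (+0.17317, -0.09573, +0.84976) m
tr R = 2.478467; θ = arccos((tr R − 1)/2) = 0.738865 rad = 42.334°
axis k = ((R−Rᵀ)₃₂, (R−Rᵀ)₁₃, (R−Rᵀ)₂₁) / (2 sinθ) = (-0.845461, +0.533342, +0.027248)
rvec = θ·k = (-0.624681, +0.394067, +0.020132)

rvec=(-0.6247, 0.3941, 0.0201) tvec=(0.1732, -0.0957, 0.8498)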